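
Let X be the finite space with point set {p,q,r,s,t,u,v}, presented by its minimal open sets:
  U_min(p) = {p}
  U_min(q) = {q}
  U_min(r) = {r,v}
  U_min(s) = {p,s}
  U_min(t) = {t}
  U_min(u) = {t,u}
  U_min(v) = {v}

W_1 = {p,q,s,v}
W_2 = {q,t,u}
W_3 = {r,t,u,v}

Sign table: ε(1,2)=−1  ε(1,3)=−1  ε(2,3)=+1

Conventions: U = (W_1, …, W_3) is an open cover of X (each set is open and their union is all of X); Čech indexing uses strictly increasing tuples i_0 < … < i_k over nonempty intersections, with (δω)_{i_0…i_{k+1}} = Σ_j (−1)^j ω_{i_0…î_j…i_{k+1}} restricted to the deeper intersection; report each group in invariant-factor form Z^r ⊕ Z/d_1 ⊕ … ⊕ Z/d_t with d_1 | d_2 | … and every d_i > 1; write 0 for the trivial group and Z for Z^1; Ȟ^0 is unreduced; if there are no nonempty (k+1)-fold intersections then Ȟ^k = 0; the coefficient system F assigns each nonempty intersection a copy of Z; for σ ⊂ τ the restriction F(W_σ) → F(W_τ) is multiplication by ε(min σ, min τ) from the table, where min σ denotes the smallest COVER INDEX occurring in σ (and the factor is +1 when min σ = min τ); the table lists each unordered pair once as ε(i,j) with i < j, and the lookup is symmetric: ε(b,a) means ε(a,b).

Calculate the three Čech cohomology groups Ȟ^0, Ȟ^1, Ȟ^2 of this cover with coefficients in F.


nerve of the cover:
  W12={q} W13={v} W23={t,u}
C dims 3,3; δ0: rk 2, SNF 1^2
Ȟ^0 = (3 − 2) − 0 = 1, so Ȟ^0 ≅ Z
Ȟ^1 = (3 − 0) − 2 = 1, so Ȟ^1 ≅ Z
Ȟ^2 = (0 − 0) − 0 = 0, so Ȟ^2 ≅ 0

Ȟ^0 ≅ Z, Ȟ^1 ≅ Z and Ȟ^2 ≅ 0


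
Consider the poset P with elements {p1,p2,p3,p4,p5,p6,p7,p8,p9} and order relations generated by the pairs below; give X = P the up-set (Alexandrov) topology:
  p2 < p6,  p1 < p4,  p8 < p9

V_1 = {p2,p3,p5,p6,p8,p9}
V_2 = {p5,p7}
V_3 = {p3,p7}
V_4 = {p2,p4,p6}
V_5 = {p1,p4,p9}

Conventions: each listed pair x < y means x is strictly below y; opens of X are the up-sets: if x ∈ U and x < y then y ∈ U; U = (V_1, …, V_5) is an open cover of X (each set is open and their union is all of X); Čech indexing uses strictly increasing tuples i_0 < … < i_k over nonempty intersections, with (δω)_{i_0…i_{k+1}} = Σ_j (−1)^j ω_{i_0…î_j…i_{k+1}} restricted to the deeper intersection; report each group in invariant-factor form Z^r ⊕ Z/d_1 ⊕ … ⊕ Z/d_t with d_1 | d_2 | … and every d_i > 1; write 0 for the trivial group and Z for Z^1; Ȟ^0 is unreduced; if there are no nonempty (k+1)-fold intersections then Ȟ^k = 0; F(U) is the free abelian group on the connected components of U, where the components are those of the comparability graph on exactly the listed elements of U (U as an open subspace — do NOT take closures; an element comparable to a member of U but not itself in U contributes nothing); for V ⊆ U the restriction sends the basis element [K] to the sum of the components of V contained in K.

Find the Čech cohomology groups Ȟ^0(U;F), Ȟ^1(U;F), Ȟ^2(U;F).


Ȟ^0(U;F) ≅ Z^6, Ȟ^1(U;F) ≅ 0 and Ȟ^2(U;F) ≅ 0

nonempty intersections:
  V12={p5} V13={p3} V14={p2,p6} V15={p9} V23={p7} V45={p4}
components per intersection:
  V1: {p2,p6} {p3} {p5} {p8,p9}
  V2: {p5} {p7}
  V3: {p3} {p7}
  V4: {p2,p6} {p4}
  V5: {p1,p4} {p9}
  V12: {p5}
  V13: {p3}
  V14: {p2,p6}
  V15: {p9}
  V23: {p7}
  V45: {p4}
C dims 12,6; δ0: rk 6, SNF 1^6
Ȟ^0: (12−6)−0=6 ⇒ Z^6
Ȟ^1: (6−0)−6=0 ⇒ 0
Ȟ^2: (0−0)−0=0 ⇒ 0


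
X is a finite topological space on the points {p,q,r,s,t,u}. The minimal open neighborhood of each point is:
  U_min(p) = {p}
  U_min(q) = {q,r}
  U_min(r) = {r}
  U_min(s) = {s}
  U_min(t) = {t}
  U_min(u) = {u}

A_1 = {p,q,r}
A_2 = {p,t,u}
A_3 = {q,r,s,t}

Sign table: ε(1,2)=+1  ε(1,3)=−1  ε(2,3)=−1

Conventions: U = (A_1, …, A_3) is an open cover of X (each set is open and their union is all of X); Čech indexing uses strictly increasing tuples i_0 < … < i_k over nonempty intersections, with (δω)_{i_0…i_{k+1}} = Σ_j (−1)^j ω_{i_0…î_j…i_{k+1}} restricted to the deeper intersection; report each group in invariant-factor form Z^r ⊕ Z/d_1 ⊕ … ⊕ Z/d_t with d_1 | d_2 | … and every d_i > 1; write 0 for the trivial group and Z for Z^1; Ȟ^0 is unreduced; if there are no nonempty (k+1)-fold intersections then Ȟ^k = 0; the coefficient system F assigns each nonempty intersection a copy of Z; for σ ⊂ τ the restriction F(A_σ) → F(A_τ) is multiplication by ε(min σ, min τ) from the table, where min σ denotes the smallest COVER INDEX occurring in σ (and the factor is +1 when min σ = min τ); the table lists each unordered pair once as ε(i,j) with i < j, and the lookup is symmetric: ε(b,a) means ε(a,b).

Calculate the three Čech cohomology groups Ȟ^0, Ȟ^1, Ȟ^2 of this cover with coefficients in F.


nerve simplices:
  A12={p} A13={q,r} A23={t}
C dims 3,3; δ0: rk 2, SNF 1^2
degree 0: 3−2−0 = 1 → Ȟ^0 ≅ Z
degree 1: 3−0−2 = 1 → Ȟ^1 ≅ Z
degree 2: 0−0−0 = 0 → Ȟ^2 ≅ 0

Ȟ^0(U;F) ≅ Z; Ȟ^1(U;F) ≅ Z; Ȟ^2(U;F) ≅ 0


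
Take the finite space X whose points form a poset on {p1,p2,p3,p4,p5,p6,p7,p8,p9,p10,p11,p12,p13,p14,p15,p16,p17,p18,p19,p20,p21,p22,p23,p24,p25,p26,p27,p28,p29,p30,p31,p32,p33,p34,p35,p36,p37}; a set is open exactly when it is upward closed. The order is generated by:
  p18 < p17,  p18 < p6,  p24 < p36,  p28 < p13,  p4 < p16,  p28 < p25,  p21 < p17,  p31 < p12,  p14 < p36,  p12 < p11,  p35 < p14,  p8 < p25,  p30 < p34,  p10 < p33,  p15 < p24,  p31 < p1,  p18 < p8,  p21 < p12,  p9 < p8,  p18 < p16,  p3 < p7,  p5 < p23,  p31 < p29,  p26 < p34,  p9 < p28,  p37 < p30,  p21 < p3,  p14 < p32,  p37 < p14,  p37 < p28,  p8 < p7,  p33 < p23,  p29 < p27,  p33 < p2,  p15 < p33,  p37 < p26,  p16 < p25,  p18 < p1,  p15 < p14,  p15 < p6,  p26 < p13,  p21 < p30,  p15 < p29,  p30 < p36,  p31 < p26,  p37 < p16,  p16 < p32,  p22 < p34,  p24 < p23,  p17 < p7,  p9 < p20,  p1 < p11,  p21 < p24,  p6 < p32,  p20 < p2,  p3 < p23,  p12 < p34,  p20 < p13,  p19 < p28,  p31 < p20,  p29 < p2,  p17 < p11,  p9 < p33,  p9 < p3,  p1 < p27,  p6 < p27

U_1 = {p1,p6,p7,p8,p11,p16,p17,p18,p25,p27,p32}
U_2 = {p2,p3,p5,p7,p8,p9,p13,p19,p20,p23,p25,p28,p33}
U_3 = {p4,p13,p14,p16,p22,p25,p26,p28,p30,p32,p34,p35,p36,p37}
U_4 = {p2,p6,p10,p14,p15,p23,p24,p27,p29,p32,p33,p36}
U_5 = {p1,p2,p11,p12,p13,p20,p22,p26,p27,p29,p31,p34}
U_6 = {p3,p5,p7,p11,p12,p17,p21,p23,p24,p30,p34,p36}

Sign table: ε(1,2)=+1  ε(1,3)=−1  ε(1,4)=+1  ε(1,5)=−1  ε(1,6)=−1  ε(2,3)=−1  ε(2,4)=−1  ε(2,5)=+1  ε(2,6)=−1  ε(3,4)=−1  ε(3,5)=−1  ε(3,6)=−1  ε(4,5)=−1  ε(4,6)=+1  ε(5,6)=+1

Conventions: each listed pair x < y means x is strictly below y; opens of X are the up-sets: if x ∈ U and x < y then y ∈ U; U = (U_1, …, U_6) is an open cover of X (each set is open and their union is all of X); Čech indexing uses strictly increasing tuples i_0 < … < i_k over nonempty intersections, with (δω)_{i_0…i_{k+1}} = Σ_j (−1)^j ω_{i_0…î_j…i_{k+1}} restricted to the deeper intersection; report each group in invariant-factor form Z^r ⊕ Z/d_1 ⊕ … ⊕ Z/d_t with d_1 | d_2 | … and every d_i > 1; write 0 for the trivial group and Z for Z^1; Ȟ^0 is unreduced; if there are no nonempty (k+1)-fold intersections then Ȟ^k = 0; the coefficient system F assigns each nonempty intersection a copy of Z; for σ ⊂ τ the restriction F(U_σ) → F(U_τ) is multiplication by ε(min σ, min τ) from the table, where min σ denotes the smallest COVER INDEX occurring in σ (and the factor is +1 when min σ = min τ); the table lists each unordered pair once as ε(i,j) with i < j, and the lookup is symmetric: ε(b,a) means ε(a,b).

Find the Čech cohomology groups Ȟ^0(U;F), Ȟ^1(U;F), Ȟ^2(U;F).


nerve simplices:
  U12={p7,p8,p25} U13={p16,p25,p32} U14={p6,p27,p32} U15={p1,p11,p27} U16={p7,p11,p17} U23={p13,p25,p28} U24={p2,p23,p33} U25={p2,p13,p20} U26={p3,p5,p7,p23} U34={p14,p32,p36} U35={p13,p22,p26,p34} U36={p30,p34,p36} U45={p2,p27,p29} U46={p23,p24,p36} U56={p11,p12,p34}
  U123={p25} U126={p7} U134={p32} U145={p27} U156={p11} U235={p13} U245={p2} U246={p23} U346={p36} U356={p34}
C dims 6,15,10; δ0: rk 6, SNF 1^5·2; δ1: rk 9, SNF 1^9
degree 0: 6−6−0 = 0 → Ȟ^0 ≅ 0
degree 1: 15−9−6 = 0 plus torsion [2] → Ȟ^1 ≅ Z/2
degree 2: 10−0−9 = 1 → Ȟ^2 ≅ Z

Ȟ^0 = 0,  Ȟ^1 = Z/2,  Ȟ^2 = Z


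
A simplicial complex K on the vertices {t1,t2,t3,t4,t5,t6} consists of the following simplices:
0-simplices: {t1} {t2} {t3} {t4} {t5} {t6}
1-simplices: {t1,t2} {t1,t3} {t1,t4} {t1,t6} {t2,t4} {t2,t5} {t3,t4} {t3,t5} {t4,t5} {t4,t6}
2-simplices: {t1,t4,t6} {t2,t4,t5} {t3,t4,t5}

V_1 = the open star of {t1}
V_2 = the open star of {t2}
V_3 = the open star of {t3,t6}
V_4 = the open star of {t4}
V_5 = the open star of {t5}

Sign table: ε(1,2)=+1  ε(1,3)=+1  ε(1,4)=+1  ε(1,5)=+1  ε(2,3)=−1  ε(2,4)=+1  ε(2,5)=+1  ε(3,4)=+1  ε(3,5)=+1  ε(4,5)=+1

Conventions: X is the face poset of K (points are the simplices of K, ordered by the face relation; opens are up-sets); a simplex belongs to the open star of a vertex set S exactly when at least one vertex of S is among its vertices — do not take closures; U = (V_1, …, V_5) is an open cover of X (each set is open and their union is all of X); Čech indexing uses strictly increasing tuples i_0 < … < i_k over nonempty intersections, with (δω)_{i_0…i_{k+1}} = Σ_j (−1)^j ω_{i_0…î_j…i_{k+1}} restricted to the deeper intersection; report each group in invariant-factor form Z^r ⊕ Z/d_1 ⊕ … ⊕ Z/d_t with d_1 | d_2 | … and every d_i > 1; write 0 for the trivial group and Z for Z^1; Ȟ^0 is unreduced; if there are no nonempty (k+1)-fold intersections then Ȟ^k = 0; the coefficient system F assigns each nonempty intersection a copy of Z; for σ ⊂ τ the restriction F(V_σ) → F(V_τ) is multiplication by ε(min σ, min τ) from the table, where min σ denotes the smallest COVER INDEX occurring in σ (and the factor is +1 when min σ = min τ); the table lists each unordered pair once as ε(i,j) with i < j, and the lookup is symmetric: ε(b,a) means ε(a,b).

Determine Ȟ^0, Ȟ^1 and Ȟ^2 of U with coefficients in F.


Ȟ^0 ≅ Z, Ȟ^1 ≅ Z, Ȟ^2 ≅ 0

nonempty intersections:
  V1={{t1},{t1,t2},{t1,t3},{t1,t4},{t1,t6},{t1,t4,t6}} V2={{t2},{t1,t2},{t2,t4},{t2,t5},{t2,t4,t5}} V3={{t3},{t6},{t1,t3},{t1,t6},{t3,t4},{t3,t5},{t4,t6},{t1,t4,t6},{t3,t4,t5}} V4={{t4},{t1,t4},{t2,t4},{t3,t4},{t4,t5},{t4,t6},{t1,t4,t6},{t2,t4,t5},{t3,t4,t5}} V5={{t5},{t2,t5},{t3,t5},{t4,t5},{t2,t4,t5},{t3,t4,t5}}
  V12={{t1,t2}} V13={{t1,t3},{t1,t6},{t1,t4,t6}} V14={{t1,t4},{t1,t4,t6}} V24={{t2,t4},{t2,t4,t5}} V25={{t2,t5},{t2,t4,t5}} V34={{t3,t4},{t4,t6},{t1,t4,t6},{t3,t4,t5}} V35={{t3,t5},{t3,t4,t5}} V45={{t4,t5},{t2,t4,t5},{t3,t4,t5}}
  V134={{t1,t4,t6}} V245={{t2,t4,t5}} V345={{t3,t4,t5}}
C dims 5,8,3; δ0: rk 4, SNF 1^4; δ1: rk 3, SNF 1^3
Ȟ^0: (5−4)−0=1 ⇒ Z
Ȟ^1: (8−3)−4=1 ⇒ Z
Ȟ^2: (3−0)−3=0 ⇒ 0


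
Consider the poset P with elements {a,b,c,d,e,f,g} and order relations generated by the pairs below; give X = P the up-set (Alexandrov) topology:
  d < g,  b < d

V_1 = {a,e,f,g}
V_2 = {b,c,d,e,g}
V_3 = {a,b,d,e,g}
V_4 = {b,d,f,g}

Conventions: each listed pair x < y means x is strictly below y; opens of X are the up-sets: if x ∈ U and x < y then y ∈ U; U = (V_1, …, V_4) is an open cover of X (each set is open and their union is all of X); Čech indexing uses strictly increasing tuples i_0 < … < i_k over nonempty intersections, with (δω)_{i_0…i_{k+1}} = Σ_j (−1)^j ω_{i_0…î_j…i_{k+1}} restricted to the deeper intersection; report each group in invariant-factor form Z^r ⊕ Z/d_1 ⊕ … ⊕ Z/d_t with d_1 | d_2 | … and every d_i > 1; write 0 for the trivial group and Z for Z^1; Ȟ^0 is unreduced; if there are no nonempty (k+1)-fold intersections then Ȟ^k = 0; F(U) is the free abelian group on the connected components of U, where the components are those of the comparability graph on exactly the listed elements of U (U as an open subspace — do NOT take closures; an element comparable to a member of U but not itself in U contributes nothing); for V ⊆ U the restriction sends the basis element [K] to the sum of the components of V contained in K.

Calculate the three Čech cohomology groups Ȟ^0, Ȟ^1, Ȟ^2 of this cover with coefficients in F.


Ȟ^0 = Z^5, Ȟ^1 = 0 and Ȟ^2 = 0

nonempty intersections:
  V12={e,g} V13={a,e,g} V14={f,g} V23={b,d,e,g} V24={b,d,g} V34={b,d,g}
  V123={e,g} V124={g} V134={g} V234={b,d,g}
  V1234={g}
components per intersection:
  V1: {a} {e} {f} {g}
  V2: {b,d,g} {c} {e}
  V3: {a} {b,d,g} {e}
  V4: {b,d,g} {f}
  V12: {e} {g}
  V13: {a} {e} {g}
  V14: {f} {g}
  V23: {b,d,g} {e}
  V24: {b,d,g}
  V34: {b,d,g}
  V123: {e} {g}
  V124: {g}
  V134: {g}
  V234: {b,d,g}
  V1234: {g}
C dims 12,11,5,1; δ0: rk 7, SNF 1^7; δ1: rk 4, SNF 1^4; δ2: rk 1, SNF 1^1
Ȟ^0: (12−7)−0=5 ⇒ Z^5
Ȟ^1: (11−4)−7=0 ⇒ 0
Ȟ^2: (5−1)−4=0 ⇒ 0


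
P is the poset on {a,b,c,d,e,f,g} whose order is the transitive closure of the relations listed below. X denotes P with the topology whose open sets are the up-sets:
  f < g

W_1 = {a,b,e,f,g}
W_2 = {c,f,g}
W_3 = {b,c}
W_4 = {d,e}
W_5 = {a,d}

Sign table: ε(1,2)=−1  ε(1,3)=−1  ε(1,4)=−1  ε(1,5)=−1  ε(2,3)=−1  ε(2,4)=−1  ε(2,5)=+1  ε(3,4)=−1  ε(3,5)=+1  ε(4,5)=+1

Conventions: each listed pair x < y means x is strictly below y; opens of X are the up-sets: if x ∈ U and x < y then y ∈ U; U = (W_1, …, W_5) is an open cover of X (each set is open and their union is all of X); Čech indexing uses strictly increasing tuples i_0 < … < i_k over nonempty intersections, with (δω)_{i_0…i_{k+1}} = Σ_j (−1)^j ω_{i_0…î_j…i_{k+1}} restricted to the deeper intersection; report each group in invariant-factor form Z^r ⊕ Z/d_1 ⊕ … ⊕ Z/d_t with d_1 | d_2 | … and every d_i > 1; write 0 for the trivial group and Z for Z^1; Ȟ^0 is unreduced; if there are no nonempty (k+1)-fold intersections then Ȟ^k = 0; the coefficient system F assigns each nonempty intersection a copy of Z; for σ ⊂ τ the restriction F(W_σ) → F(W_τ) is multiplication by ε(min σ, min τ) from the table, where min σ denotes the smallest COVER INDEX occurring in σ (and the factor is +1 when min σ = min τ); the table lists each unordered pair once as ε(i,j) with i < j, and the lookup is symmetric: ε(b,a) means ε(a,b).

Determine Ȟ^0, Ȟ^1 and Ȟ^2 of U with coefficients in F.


Ȟ^0(U;F) ≅ 0; Ȟ^1(U;F) ≅ Z ⊕ Z/2; Ȟ^2(U;F) ≅ 0

nonempty overlaps:
  W12={f,g} W13={b} W14={e} W15={a} W23={c} W45={d}
C dims 5,6; δ0: rk 5, SNF 1^4·2
degree 0: 5−5−0 = 0 → Ȟ^0 ≅ 0
degree 1: 6−0−5 = 1 plus torsion [2] → Ȟ^1 ≅ Z ⊕ Z/2
degree 2: 0−0−0 = 0 → Ȟ^2 ≅ 0


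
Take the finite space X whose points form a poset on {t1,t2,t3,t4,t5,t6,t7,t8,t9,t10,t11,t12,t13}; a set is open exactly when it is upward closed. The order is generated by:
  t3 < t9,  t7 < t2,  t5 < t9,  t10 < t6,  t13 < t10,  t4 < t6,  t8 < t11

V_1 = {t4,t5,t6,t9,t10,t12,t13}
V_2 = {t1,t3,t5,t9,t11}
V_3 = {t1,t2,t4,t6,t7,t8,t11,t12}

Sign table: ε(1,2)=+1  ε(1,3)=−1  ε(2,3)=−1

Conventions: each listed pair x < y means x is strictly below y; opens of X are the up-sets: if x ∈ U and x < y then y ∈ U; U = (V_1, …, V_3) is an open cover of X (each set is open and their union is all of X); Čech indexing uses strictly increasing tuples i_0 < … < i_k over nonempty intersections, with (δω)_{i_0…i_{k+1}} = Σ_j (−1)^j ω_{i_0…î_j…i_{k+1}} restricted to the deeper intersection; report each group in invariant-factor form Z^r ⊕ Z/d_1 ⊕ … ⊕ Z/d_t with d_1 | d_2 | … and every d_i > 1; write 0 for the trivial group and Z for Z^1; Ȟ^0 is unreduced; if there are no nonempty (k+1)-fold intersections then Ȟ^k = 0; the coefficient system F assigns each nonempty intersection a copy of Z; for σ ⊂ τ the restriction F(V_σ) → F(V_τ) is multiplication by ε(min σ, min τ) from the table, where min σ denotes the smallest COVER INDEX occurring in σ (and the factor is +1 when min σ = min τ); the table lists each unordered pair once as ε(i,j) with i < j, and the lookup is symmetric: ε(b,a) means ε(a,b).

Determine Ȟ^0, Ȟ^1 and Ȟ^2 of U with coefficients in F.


nerve of the cover:
  V12={t5,t9} V13={t4,t6,t12} V23={t1,t11}
C dims 3,3; δ0: rk 2, SNF 1^2
Ȟ^0 = (3 − 2) − 0 = 1, so Ȟ^0 ≅ Z
Ȟ^1 = (3 − 0) − 2 = 1, so Ȟ^1 ≅ Z
Ȟ^2 = (0 − 0) − 0 = 0, so Ȟ^2 ≅ 0

Ȟ^0 ≅ Z,  Ȟ^1 ≅ Z,  Ȟ^2 ≅ 0


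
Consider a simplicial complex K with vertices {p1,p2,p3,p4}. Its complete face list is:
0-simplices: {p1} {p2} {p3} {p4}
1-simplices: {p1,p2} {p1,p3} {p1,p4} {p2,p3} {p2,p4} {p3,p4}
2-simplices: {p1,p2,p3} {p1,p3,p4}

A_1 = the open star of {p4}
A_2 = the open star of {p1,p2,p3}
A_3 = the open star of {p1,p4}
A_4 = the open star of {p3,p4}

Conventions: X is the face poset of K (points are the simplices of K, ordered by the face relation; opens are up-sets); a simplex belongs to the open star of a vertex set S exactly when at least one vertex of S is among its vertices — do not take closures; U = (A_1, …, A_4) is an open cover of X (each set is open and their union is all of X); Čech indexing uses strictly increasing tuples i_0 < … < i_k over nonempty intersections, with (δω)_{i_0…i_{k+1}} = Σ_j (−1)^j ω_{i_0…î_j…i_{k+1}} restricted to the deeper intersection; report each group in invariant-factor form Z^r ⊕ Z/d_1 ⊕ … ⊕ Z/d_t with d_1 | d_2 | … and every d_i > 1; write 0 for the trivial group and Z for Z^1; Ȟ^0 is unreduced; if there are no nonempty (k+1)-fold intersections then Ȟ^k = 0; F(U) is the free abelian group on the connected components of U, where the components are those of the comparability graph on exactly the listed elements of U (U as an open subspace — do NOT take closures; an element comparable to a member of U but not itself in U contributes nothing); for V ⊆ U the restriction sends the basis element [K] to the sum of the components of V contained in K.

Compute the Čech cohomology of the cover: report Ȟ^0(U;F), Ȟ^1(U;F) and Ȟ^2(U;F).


nerve of the cover:
  A1={{p4},{p1,p4},{p2,p4},{p3,p4},{p1,p3,p4}} A2={{p1},{p2},{p3},{p1,p2},{p1,p3},{p1,p4},{p2,p3},{p2,p4},{p3,p4},{p1,p2,p3},{p1,p3,p4}} A3={{p1},{p4},{p1,p2},{p1,p3},{p1,p4},{p2,p4},{p3,p4},{p1,p2,p3},{p1,p3,p4}} A4={{p3},{p4},{p1,p3},{p1,p4},{p2,p3},{p2,p4},{p3,p4},{p1,p2,p3},{p1,p3,p4}}
  A12={{p1,p4},{p2,p4},{p3,p4},{p1,p3,p4}} A13={{p4},{p1,p4},{p2,p4},{p3,p4},{p1,p3,p4}} A14={{p4},{p1,p4},{p2,p4},{p3,p4},{p1,p3,p4}} A23={{p1},{p1,p2},{p1,p3},{p1,p4},{p2,p4},{p3,p4},{p1,p2,p3},{p1,p3,p4}} A24={{p3},{p1,p3},{p1,p4},{p2,p3},{p2,p4},{p3,p4},{p1,p2,p3},{p1,p3,p4}} A34={{p4},{p1,p3},{p1,p4},{p2,p4},{p3,p4},{p1,p2,p3},{p1,p3,p4}}
  A123={{p1,p4},{p2,p4},{p3,p4},{p1,p3,p4}} A124={{p1,p4},{p2,p4},{p3,p4},{p1,p3,p4}} A134={{p4},{p1,p4},{p2,p4},{p3,p4},{p1,p3,p4}} A234={{p1,p3},{p1,p4},{p2,p4},{p3,p4},{p1,p2,p3},{p1,p3,p4}}
  A1234={{p1,p4},{p2,p4},{p3,p4},{p1,p3,p4}}
components per intersection:
  A1: {{p4},{p1,p4},{p2,p4},{p3,p4},{p1,p3,p4}}
  A2: {{p1},{p2},{p3},{p1,p2},{p1,p3},{p1,p4},{p2,p3},{p2,p4},{p3,p4},{p1,p2,p3},{p1,p3,p4}}
  A3: {{p1},{p4},{p1,p2},{p1,p3},{p1,p4},{p2,p4},{p3,p4},{p1,p2,p3},{p1,p3,p4}}
  A4: {{p3},{p4},{p1,p3},{p1,p4},{p2,p3},{p2,p4},{p3,p4},{p1,p2,p3},{p1,p3,p4}}
  A12: {{p1,p4},{p3,p4},{p1,p3,p4}} {{p2,p4}}
  A13: {{p4},{p1,p4},{p2,p4},{p3,p4},{p1,p3,p4}}
  A14: {{p4},{p1,p4},{p2,p4},{p3,p4},{p1,p3,p4}}
  A23: {{p1},{p1,p2},{p1,p3},{p1,p4},{p3,p4},{p1,p2,p3},{p1,p3,p4}} {{p2,p4}}
  A24: {{p3},{p1,p3},{p1,p4},{p2,p3},{p3,p4},{p1,p2,p3},{p1,p3,p4}} {{p2,p4}}
  A34: {{p4},{p1,p3},{p1,p4},{p2,p4},{p3,p4},{p1,p2,p3},{p1,p3,p4}}
  A123: {{p1,p4},{p3,p4},{p1,p3,p4}} {{p2,p4}}
  A124: {{p1,p4},{p3,p4},{p1,p3,p4}} {{p2,p4}}
  A134: {{p4},{p1,p4},{p2,p4},{p3,p4},{p1,p3,p4}}
  A234: {{p1,p3},{p1,p4},{p3,p4},{p1,p2,p3},{p1,p3,p4}} {{p2,p4}}
  A1234: {{p1,p4},{p3,p4},{p1,p3,p4}} {{p2,p4}}
C dims 4,9,7,2; δ0: rk 3, SNF 1^3; δ1: rk 5, SNF 1^5; δ2: rk 2, SNF 1^2
Ȟ^0 = (4 − 3) − 0 = 1, so Ȟ^0 ≅ Z
Ȟ^1 = (9 − 5) − 3 = 1, so Ȟ^1 ≅ Z
Ȟ^2 = (7 − 2) − 5 = 0, so Ȟ^2 ≅ 0

Ȟ^0 = Z,  Ȟ^1 = Z,  Ȟ^2 = 0


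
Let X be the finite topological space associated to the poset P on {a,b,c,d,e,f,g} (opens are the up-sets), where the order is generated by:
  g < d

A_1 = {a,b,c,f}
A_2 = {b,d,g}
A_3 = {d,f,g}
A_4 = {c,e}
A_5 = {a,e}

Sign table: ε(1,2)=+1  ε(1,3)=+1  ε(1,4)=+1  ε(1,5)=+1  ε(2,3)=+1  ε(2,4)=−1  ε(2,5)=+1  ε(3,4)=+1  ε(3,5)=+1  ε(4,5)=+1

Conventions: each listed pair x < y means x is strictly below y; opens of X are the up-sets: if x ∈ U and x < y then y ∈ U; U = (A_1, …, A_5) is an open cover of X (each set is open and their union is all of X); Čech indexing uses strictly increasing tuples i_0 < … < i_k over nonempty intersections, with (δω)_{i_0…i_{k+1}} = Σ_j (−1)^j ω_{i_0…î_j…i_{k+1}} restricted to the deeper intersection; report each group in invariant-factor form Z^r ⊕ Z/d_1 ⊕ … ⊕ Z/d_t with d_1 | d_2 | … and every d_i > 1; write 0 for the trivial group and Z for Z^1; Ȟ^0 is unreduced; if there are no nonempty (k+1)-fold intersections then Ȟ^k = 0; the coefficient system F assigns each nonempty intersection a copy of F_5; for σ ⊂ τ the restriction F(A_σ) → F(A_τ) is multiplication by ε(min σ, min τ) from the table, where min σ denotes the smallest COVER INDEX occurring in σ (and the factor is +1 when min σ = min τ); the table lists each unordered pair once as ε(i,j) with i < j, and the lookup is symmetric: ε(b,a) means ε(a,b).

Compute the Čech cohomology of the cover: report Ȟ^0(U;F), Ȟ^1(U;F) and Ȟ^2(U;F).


nerve simplices:
  A12={b} A13={f} A14={c} A15={a} A23={d,g} A45={e}
C dims 5,6; δ0: rk_F5 4
degree 0: 5−4−0 = 1 → Ȟ^0 ≅ Z/5
degree 1: 6−0−4 = 2 → Ȟ^1 ≅ Z/5 ⊕ Z/5
degree 2: 0−0−0 = 0 → Ȟ^2 ≅ 0

Ȟ^0 = Z/5,  Ȟ^1 = Z/5 ⊕ Z/5,  Ȟ^2 = 0


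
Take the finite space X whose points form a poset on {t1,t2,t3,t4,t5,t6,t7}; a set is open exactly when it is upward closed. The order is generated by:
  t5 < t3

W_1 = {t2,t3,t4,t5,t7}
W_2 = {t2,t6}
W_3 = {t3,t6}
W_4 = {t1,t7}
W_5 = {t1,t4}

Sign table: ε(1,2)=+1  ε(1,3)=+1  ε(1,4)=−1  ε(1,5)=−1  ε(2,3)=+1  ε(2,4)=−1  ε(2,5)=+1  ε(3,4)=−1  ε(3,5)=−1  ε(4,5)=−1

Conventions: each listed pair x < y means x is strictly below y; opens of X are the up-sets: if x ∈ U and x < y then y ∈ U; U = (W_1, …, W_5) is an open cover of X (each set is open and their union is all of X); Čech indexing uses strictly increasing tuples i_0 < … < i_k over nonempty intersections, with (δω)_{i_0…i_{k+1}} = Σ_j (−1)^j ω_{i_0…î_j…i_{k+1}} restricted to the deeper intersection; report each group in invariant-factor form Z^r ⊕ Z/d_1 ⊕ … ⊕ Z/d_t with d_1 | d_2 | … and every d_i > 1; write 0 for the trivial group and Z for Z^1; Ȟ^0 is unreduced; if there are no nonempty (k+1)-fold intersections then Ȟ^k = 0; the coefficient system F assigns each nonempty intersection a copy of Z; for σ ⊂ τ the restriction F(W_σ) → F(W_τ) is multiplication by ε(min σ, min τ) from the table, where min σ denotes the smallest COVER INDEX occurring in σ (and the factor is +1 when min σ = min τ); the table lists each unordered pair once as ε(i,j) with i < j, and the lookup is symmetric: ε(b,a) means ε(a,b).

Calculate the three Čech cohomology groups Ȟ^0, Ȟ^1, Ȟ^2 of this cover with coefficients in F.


Ȟ^0 ≅ 0, Ȟ^1 ≅ Z ⊕ Z/2, Ȟ^2 ≅ 0

intersection data:
  W12={t2} W13={t3} W14={t7} W15={t4} W23={t6} W45={t1}
C dims 5,6; δ0: rk 5, SNF 1^4·2
Ȟ^0 = (5 − 5) − 0 = 0, so Ȟ^0 ≅ 0
Ȟ^1 = (6 − 0) − 5 = 1 plus torsion [2], so Ȟ^1 ≅ Z ⊕ Z/2
Ȟ^2 = (0 − 0) − 0 = 0, so Ȟ^2 ≅ 0


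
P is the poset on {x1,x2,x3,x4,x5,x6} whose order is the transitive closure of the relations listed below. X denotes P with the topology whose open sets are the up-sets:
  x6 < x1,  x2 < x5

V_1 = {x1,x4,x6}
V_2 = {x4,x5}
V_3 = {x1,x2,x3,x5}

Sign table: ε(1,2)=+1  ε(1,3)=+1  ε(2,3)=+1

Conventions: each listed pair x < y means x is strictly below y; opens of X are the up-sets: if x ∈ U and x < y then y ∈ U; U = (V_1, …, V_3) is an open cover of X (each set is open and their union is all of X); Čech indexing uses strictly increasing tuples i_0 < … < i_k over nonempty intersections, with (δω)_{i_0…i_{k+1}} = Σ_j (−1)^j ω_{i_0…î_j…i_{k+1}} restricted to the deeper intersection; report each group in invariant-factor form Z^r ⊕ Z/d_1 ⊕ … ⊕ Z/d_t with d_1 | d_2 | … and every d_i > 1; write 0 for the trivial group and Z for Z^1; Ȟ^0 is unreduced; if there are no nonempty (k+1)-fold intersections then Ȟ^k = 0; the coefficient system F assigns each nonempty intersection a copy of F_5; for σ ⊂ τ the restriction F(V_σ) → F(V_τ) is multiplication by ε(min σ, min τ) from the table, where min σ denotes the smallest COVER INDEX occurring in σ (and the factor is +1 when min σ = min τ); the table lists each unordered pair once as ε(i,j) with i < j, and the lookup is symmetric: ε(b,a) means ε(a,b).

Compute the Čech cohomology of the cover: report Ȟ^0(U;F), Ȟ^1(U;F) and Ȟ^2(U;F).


Ȟ^0 ≅ Z/5, Ȟ^1 ≅ Z/5 and Ȟ^2 ≅ 0

nonempty intersections:
  V12={x4} V13={x1} V23={x5}
C dims 3,3; δ0: rk_F5 2
Ȟ^0: (3−2)−0=1 ⇒ Z/5
Ȟ^1: (3−0)−2=1 ⇒ Z/5
Ȟ^2: (0−0)−0=0 ⇒ 0


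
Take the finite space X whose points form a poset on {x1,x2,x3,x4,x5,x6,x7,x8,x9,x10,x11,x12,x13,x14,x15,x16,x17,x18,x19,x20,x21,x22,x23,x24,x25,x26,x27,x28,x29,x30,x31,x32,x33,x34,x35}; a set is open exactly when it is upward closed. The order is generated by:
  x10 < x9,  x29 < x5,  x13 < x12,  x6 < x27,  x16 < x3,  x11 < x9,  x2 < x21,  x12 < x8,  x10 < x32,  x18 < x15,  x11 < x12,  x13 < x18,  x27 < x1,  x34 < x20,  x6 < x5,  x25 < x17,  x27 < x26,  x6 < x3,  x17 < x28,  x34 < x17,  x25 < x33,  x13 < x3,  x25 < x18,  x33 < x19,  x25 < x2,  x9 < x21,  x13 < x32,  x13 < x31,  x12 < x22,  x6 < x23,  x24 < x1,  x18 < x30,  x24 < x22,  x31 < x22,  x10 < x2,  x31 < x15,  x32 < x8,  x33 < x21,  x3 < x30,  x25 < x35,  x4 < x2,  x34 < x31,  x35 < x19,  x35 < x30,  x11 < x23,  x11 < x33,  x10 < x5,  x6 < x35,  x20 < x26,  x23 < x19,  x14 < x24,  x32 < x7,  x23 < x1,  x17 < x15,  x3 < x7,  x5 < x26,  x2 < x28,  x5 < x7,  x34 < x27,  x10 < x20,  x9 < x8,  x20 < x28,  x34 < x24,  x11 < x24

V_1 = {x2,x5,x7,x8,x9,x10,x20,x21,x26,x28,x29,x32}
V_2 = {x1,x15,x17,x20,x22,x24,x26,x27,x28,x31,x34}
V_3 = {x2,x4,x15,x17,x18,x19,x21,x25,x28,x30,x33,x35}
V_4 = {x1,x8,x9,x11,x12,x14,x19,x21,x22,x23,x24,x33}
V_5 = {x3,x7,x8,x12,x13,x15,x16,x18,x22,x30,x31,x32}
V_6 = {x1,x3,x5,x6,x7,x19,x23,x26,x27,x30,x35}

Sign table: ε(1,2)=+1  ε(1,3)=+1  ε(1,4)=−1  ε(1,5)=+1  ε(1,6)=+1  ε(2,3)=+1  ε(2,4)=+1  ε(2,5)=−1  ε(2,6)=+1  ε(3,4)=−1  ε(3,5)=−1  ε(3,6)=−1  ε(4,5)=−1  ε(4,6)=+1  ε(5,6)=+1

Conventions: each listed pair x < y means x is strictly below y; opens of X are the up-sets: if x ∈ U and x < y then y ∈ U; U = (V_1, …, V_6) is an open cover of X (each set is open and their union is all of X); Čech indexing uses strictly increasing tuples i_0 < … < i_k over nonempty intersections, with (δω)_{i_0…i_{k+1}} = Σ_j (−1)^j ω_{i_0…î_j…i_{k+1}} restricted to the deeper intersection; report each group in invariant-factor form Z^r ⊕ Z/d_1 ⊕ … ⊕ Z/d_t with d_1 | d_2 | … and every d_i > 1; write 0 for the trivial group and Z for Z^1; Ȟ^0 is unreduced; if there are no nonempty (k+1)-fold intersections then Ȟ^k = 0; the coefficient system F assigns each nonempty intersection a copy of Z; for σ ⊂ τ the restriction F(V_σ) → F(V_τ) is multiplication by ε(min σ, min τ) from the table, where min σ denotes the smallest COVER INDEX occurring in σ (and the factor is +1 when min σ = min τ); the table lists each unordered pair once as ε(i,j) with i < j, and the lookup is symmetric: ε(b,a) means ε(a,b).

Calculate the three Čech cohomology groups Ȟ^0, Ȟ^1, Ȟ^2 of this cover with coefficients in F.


nerve of the cover:
  V12={x20,x26,x28} V13={x2,x21,x28} V14={x8,x9,x21} V15={x7,x8,x32} V16={x5,x7,x26} V23={x15,x17,x28} V24={x1,x22,x24} V25={x15,x22,x31} V26={x1,x26,x27} V34={x19,x21,x33} V35={x15,x18,x30} V36={x19,x30,x35} V45={x8,x12,x22} V46={x1,x19,x23} V56={x3,x7,x30}
  V123={x28} V126={x26} V134={x21} V145={x8} V156={x7} V235={x15} V245={x22} V246={x1} V346={x19} V356={x30}
C dims 6,15,10; δ0: rk 6, SNF 1^5·2; δ1: rk 9, SNF 1^9
Ȟ^0 = (6 − 6) − 0 = 0, so Ȟ^0 ≅ 0
Ȟ^1 = (15 − 9) − 6 = 0 plus torsion [2], so Ȟ^1 ≅ Z/2
Ȟ^2 = (10 − 0) − 9 = 1, so Ȟ^2 ≅ Z

Ȟ^0 ≅ 0, Ȟ^1 ≅ Z/2 and Ȟ^2 ≅ Z


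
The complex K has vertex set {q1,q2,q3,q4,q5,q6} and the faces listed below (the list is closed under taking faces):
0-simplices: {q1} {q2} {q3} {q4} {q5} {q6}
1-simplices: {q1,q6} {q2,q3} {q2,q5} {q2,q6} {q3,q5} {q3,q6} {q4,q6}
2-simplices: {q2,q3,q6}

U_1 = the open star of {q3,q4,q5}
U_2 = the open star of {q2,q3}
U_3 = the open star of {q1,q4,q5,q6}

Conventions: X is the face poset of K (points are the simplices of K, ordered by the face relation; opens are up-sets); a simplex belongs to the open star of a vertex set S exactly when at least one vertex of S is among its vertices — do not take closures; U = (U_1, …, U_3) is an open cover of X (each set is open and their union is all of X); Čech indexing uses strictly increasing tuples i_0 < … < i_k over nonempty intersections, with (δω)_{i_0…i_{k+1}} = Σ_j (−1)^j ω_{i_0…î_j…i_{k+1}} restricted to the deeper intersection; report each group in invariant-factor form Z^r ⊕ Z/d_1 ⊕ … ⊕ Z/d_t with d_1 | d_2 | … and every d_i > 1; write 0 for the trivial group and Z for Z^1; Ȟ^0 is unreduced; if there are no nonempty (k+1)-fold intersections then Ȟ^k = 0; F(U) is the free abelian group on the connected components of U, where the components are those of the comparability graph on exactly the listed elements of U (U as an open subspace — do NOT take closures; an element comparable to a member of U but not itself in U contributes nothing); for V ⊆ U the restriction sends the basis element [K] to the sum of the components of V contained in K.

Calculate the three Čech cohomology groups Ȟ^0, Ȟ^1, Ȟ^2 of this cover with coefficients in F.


intersection data:
  U1={{q3},{q4},{q5},{q2,q3},{q2,q5},{q3,q5},{q3,q6},{q4,q6},{q2,q3,q6}} U2={{q2},{q3},{q2,q3},{q2,q5},{q2,q6},{q3,q5},{q3,q6},{q2,q3,q6}} U3={{q1},{q4},{q5},{q6},{q1,q6},{q2,q5},{q2,q6},{q3,q5},{q3,q6},{q4,q6},{q2,q3,q6}}
  U12={{q3},{q2,q3},{q2,q5},{q3,q5},{q3,q6},{q2,q3,q6}} U13={{q4},{q5},{q2,q5},{q3,q5},{q3,q6},{q4,q6},{q2,q3,q6}} U23={{q2,q5},{q2,q6},{q3,q5},{q3,q6},{q2,q3,q6}}
  U123={{q2,q5},{q3,q5},{q3,q6},{q2,q3,q6}}
components per intersection:
  U1: {{q3},{q5},{q2,q3},{q2,q5},{q3,q5},{q3,q6},{q2,q3,q6}} {{q4},{q4,q6}}
  U2: {{q2},{q3},{q2,q3},{q2,q5},{q2,q6},{q3,q5},{q3,q6},{q2,q3,q6}}
  U3: {{q1},{q4},{q6},{q1,q6},{q2,q6},{q3,q6},{q4,q6},{q2,q3,q6}} {{q5},{q2,q5},{q3,q5}}
  U12: {{q3},{q2,q3},{q3,q5},{q3,q6},{q2,q3,q6}} {{q2,q5}}
  U13: {{q4},{q4,q6}} {{q5},{q2,q5},{q3,q5}} {{q3,q6},{q2,q3,q6}}
  U23: {{q2,q5}} {{q2,q6},{q3,q6},{q2,q3,q6}} {{q3,q5}}
  U123: {{q2,q5}} {{q3,q5}} {{q3,q6},{q2,q3,q6}}
C dims 5,8,3; δ0: rk 4, SNF 1^4; δ1: rk 3, SNF 1^3
Ȟ^0 = (5 − 4) − 0 = 1, so Ȟ^0 ≅ Z
Ȟ^1 = (8 − 3) − 4 = 1, so Ȟ^1 ≅ Z
Ȟ^2 = (3 − 0) − 3 = 0, so Ȟ^2 ≅ 0

Ȟ^0(U;F) ≅ Z,  Ȟ^1(U;F) ≅ Z,  Ȟ^2(U;F) ≅ 0


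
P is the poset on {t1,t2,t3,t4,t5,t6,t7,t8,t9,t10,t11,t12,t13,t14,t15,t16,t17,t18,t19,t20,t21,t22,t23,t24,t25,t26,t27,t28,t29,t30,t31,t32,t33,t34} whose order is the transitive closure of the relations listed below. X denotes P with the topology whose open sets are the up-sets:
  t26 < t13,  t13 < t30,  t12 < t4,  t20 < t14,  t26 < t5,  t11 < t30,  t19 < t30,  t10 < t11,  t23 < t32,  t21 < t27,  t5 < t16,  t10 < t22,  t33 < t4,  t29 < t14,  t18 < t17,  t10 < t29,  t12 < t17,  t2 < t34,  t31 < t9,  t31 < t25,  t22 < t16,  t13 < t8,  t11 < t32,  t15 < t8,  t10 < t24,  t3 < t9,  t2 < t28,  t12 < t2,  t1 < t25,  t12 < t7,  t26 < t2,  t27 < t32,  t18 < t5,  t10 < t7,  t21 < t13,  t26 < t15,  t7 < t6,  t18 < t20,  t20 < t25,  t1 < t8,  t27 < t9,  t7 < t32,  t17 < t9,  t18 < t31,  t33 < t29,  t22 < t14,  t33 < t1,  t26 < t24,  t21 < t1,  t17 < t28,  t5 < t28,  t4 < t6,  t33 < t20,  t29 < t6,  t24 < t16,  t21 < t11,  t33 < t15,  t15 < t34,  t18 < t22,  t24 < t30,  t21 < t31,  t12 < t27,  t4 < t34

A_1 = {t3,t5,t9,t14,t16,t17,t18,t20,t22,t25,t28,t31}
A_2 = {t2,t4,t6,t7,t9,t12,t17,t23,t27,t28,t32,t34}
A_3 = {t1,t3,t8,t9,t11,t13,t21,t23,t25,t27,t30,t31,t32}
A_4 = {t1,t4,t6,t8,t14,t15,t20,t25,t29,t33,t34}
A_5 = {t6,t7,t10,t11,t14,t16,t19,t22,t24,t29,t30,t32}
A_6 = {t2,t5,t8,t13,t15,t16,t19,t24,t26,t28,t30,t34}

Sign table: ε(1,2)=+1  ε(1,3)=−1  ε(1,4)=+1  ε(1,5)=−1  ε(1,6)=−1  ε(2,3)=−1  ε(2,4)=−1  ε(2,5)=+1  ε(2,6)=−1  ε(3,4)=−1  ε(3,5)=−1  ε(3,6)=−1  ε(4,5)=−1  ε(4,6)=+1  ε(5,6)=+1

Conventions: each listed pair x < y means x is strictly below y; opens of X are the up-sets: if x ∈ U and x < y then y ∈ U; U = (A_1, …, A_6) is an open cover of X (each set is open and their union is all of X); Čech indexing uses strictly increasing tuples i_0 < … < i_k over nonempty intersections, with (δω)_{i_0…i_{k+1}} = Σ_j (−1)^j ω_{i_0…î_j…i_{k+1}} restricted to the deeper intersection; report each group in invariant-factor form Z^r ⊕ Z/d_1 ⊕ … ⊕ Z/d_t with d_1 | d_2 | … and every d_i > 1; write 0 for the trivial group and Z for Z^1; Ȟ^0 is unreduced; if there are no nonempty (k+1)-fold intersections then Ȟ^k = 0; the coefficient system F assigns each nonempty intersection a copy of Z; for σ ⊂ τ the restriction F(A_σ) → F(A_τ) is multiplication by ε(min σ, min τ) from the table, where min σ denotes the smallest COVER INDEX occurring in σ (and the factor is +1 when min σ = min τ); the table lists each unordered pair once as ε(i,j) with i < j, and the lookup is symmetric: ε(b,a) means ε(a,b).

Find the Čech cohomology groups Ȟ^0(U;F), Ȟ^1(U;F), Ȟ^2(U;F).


Ȟ^0 = 0, Ȟ^1 = Z/2, Ȟ^2 = Z

nonempty overlaps:
  A12={t9,t17,t28} A13={t3,t9,t25,t31} A14={t14,t20,t25} A15={t14,t16,t22} A16={t5,t16,t28} A23={t9,t23,t27,t32} A24={t4,t6,t34} A25={t6,t7,t32} A26={t2,t28,t34} A34={t1,t8,t25} A35={t11,t30,t32} A36={t8,t13,t30} A45={t6,t14,t29} A46={t8,t15,t34} A56={t16,t19,t24,t30}
  A123={t9} A126={t28} A134={t25} A145={t14} A156={t16} A235={t32} A245={t6} A246={t34} A346={t8} A356={t30}
C dims 6,15,10; δ0: rk 6, SNF 1^5·2; δ1: rk 9, SNF 1^9
degree 0: 6−6−0 = 0 → Ȟ^0 ≅ 0
degree 1: 15−9−6 = 0 plus torsion [2] → Ȟ^1 ≅ Z/2
degree 2: 10−0−9 = 1 → Ȟ^2 ≅ Z


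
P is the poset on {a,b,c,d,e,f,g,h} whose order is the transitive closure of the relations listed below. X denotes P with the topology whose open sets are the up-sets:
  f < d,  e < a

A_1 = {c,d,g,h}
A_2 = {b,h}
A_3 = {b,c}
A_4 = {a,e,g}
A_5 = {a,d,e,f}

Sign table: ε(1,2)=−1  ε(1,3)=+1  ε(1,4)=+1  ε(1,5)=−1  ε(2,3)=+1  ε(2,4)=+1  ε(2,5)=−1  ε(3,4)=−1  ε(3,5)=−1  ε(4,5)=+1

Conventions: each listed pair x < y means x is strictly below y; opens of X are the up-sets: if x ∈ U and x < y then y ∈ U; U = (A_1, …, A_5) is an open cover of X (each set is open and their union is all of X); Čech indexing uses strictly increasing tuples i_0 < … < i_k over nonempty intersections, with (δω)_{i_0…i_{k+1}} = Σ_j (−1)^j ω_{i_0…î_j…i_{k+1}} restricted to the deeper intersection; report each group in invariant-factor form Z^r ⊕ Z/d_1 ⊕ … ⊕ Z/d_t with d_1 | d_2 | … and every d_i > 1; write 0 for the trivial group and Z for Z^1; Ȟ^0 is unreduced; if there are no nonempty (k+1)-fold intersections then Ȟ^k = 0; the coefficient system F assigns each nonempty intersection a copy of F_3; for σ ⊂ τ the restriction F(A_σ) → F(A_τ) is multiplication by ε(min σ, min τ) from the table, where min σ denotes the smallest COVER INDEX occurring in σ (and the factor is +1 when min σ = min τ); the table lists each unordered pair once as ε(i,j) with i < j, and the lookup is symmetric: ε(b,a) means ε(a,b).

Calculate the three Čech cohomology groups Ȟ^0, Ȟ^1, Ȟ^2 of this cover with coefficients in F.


Ȟ^0 ≅ 0, Ȟ^1 ≅ Z/3, Ȟ^2 ≅ 0

nerve of the cover:
  A12={h} A13={c} A14={g} A15={d} A23={b} A45={a,e}
C dims 5,6; δ0: rk_F3 5
Ȟ^0 = (5 − 5) − 0 = 0, so Ȟ^0 ≅ 0
Ȟ^1 = (6 − 0) − 5 = 1, so Ȟ^1 ≅ Z/3
Ȟ^2 = (0 − 0) − 0 = 0, so Ȟ^2 ≅ 0


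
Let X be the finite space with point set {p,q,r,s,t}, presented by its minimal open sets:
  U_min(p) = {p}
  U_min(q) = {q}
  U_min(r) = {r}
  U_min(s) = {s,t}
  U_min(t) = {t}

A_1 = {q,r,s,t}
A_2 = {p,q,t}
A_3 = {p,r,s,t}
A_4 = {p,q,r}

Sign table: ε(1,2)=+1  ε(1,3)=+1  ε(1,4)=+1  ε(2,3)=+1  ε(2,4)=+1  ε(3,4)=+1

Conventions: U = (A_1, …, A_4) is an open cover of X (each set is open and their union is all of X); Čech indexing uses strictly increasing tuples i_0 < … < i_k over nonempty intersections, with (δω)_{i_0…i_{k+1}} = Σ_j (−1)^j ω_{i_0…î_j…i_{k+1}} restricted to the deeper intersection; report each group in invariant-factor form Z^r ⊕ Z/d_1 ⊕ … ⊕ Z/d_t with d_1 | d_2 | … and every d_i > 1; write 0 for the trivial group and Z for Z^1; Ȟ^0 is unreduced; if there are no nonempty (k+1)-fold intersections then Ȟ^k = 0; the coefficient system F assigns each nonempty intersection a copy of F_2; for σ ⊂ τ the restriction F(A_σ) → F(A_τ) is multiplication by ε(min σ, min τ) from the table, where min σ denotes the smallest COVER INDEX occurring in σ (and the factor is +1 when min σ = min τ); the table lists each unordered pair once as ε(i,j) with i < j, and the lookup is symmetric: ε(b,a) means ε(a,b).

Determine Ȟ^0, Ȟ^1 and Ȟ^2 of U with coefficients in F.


cover nerve:
  A12={q,t} A13={r,s,t} A14={q,r} A23={p,t} A24={p,q} A34={p,r}
  A123={t} A124={q} A134={r} A234={p}
C dims 4,6,4; δ0: rk_F2 3; δ1: rk_F2 3
Ȟ^0: (4−3)−0=1 ⇒ Z/2
Ȟ^1: (6−3)−3=0 ⇒ 0
Ȟ^2: (4−0)−3=1 ⇒ Z/2

Ȟ^0(U;F) ≅ Z/2, Ȟ^1(U;F) ≅ 0 and Ȟ^2(U;F) ≅ Z/2


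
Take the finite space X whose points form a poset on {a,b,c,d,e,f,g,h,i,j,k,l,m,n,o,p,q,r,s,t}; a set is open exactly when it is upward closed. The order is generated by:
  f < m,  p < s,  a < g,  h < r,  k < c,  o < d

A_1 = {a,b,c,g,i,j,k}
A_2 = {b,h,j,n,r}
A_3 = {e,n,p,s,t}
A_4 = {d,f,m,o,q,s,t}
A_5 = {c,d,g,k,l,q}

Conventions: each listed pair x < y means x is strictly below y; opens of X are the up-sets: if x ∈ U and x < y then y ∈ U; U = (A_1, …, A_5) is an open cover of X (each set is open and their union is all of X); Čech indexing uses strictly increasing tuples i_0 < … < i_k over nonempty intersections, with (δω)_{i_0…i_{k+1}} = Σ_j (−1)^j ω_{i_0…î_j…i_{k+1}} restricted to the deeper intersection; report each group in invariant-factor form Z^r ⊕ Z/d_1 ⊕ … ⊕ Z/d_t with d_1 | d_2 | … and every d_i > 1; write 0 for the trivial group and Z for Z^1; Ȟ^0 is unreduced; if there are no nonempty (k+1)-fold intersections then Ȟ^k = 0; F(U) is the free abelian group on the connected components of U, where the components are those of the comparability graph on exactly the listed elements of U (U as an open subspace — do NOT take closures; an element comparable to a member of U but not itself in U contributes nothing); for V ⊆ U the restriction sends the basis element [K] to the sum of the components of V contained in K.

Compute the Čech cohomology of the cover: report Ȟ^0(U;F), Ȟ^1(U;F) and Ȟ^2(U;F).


cover nerve:
  A12={b,j} A15={c,g,k} A23={n} A34={s,t} A45={d,q}
components per intersection:
  A1: {a,g} {b} {c,k} {i} {j}
  A2: {b} {h,r} {j} {n}
  A3: {e} {n} {p,s} {t}
  A4: {d,o} {f,m} {q} {s} {t}
  A5: {c,k} {d} {g} {l} {q}
  A12: {b} {j}
  A15: {c,k} {g}
  A23: {n}
  A34: {s} {t}
  A45: {d} {q}
C dims 23,9; δ0: rk 9, SNF 1^9
Ȟ^0: (23−9)−0=14 ⇒ Z^14
Ȟ^1: (9−0)−9=0 ⇒ 0
Ȟ^2: (0−0)−0=0 ⇒ 0

Ȟ^0 = Z^14; Ȟ^1 = 0; Ȟ^2 = 0


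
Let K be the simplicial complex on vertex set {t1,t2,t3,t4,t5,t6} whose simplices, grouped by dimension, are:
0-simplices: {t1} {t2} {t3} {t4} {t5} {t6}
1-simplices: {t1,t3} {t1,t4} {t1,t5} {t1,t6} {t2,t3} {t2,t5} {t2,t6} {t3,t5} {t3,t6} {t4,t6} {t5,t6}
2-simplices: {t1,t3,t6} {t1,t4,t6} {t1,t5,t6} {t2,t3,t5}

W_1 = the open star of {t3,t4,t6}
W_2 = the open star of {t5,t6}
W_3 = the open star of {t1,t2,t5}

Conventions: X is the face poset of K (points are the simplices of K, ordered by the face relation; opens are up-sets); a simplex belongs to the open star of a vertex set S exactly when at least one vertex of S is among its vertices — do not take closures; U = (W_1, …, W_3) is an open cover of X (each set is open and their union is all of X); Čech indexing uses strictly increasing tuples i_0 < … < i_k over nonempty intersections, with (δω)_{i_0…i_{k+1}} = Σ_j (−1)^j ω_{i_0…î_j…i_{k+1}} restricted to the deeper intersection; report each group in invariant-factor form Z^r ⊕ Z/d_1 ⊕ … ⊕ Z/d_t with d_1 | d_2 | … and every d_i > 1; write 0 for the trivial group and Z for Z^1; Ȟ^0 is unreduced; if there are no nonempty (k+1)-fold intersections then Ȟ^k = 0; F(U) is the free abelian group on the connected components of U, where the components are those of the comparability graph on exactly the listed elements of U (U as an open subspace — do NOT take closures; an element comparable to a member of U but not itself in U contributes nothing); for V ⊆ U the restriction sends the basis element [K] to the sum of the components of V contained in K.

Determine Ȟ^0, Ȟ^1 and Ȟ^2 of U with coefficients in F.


intersection data:
  W1={{t3},{t4},{t6},{t1,t3},{t1,t4},{t1,t6},{t2,t3},{t2,t6},{t3,t5},{t3,t6},{t4,t6},{t5,t6},{t1,t3,t6},{t1,t4,t6},{t1,t5,t6},{t2,t3,t5}} W2={{t5},{t6},{t1,t5},{t1,t6},{t2,t5},{t2,t6},{t3,t5},{t3,t6},{t4,t6},{t5,t6},{t1,t3,t6},{t1,t4,t6},{t1,t5,t6},{t2,t3,t5}} W3={{t1},{t2},{t5},{t1,t3},{t1,t4},{t1,t5},{t1,t6},{t2,t3},{t2,t5},{t2,t6},{t3,t5},{t5,t6},{t1,t3,t6},{t1,t4,t6},{t1,t5,t6},{t2,t3,t5}}
  W12={{t6},{t1,t6},{t2,t6},{t3,t5},{t3,t6},{t4,t6},{t5,t6},{t1,t3,t6},{t1,t4,t6},{t1,t5,t6},{t2,t3,t5}} W13={{t1,t3},{t1,t4},{t1,t6},{t2,t3},{t2,t6},{t3,t5},{t5,t6},{t1,t3,t6},{t1,t4,t6},{t1,t5,t6},{t2,t3,t5}} W23={{t5},{t1,t5},{t1,t6},{t2,t5},{t2,t6},{t3,t5},{t5,t6},{t1,t3,t6},{t1,t4,t6},{t1,t5,t6},{t2,t3,t5}}
  W123={{t1,t6},{t2,t6},{t3,t5},{t5,t6},{t1,t3,t6},{t1,t4,t6},{t1,t5,t6},{t2,t3,t5}}
components per intersection:
  W1: {{t3},{t4},{t6},{t1,t3},{t1,t4},{t1,t6},{t2,t3},{t2,t6},{t3,t5},{t3,t6},{t4,t6},{t5,t6},{t1,t3,t6},{t1,t4,t6},{t1,t5,t6},{t2,t3,t5}}
  W2: {{t5},{t6},{t1,t5},{t1,t6},{t2,t5},{t2,t6},{t3,t5},{t3,t6},{t4,t6},{t5,t6},{t1,t3,t6},{t1,t4,t6},{t1,t5,t6},{t2,t3,t5}}
  W3: {{t1},{t2},{t5},{t1,t3},{t1,t4},{t1,t5},{t1,t6},{t2,t3},{t2,t5},{t2,t6},{t3,t5},{t5,t6},{t1,t3,t6},{t1,t4,t6},{t1,t5,t6},{t2,t3,t5}}
  W12: {{t6},{t1,t6},{t2,t6},{t3,t6},{t4,t6},{t5,t6},{t1,t3,t6},{t1,t4,t6},{t1,t5,t6}} {{t3,t5},{t2,t3,t5}}
  W13: {{t1,t3},{t1,t4},{t1,t6},{t5,t6},{t1,t3,t6},{t1,t4,t6},{t1,t5,t6}} {{t2,t3},{t3,t5},{t2,t3,t5}} {{t2,t6}}
  W23: {{t5},{t1,t5},{t1,t6},{t2,t5},{t3,t5},{t5,t6},{t1,t3,t6},{t1,t4,t6},{t1,t5,t6},{t2,t3,t5}} {{t2,t6}}
  W123: {{t1,t6},{t5,t6},{t1,t3,t6},{t1,t4,t6},{t1,t5,t6}} {{t2,t6}} {{t3,t5},{t2,t3,t5}}
C dims 3,7,3; δ0: rk 2, SNF 1^2; δ1: rk 3, SNF 1^3
Ȟ^0 = (3 − 2) − 0 = 1, so Ȟ^0 ≅ Z
Ȟ^1 = (7 − 3) − 2 = 2, so Ȟ^1 ≅ Z^2
Ȟ^2 = (3 − 0) − 3 = 0, so Ȟ^2 ≅ 0

Ȟ^0 = Z, Ȟ^1 = Z^2 and Ȟ^2 = 0
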